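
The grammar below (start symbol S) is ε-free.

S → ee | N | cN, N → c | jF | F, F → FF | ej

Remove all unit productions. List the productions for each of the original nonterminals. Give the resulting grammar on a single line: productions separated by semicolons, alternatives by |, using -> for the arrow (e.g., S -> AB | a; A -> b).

Unit productions: N->F, S->N.
Unit pairs (A ⇒* B via units): (N,F), (S,F), (S,N).
S: inherits non-unit rules of {F, N, S} → FF | c | cN | ee | ej | jF.
F: inherits non-unit rules of {F} → FF | ej.
N: inherits non-unit rules of {F, N} → FF | c | ej | jF.

S -> c | FF | cN | ee | ej | jF; F -> FF | ej; N -> c | FF | ej | jF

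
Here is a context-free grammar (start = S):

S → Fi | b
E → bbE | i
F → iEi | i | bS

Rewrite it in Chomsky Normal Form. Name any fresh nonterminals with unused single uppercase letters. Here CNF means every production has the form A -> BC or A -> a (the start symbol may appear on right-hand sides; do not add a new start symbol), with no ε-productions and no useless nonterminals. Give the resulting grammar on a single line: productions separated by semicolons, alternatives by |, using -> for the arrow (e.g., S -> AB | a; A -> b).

S -> b | FB; A -> b; B -> i; C -> AE; D -> EB; E -> i | AC; F -> i | AS | BD

No ε-productions.
No unit productions to eliminate.
TERM: introduce A -> b, B -> i and substitute in every rule of length ≥2.
BIN: E -> AAE becomes E -> AC, C -> AE; F -> BEB becomes F -> BD, D -> EB.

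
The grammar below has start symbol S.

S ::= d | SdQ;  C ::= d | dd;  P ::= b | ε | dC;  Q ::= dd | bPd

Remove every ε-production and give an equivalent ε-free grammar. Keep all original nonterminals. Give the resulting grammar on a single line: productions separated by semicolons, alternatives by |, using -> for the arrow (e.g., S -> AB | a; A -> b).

Nullable set: {P}.
Drop P -> ε.
Q -> bPd: P nullable, giving bPd | bd.
Unchanged (no nullable symbols): S -> SdQ; S -> d; C -> d; C -> dd; P -> b; P -> dC; Q -> dd.

S -> d | SdQ; C -> d | dd; P -> b | dC; Q -> bd | dd | bPd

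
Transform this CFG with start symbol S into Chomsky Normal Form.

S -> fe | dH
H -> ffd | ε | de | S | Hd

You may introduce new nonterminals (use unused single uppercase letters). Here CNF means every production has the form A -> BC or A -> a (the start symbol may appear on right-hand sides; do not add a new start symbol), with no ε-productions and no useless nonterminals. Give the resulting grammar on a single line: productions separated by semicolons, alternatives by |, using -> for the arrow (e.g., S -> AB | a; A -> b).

S -> d | AH | CB; A -> d; B -> e; C -> f; D -> CA; H -> d | AB | AH | CB | CD | HA

Nullable: {H}; after ε-elimination: S -> d | dH | fe; H -> S | d | Hd | de | ffd.
After unit-elimination: S -> d | dH | fe; H -> d | Hd | dH | de | fe | ffd.
TERM: introduce A -> d, B -> e, C -> f and substitute in every rule of length ≥2.
BIN: H -> CCA becomes H -> CD, D -> CA.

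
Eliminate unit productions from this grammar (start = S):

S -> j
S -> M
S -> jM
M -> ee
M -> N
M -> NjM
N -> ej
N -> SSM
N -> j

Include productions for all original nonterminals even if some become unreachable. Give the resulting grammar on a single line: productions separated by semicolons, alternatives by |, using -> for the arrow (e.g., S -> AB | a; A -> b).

S -> j | ee | ej | jM | NjM | SSM; M -> j | ee | ej | NjM | SSM; N -> j | ej | SSM

Unit productions: M->N, S->M.
Unit pairs (A ⇒* B via units): (M,N), (S,M), (S,N).
S: inherits non-unit rules of {M, N, S} → NjM | SSM | ee | ej | j | jM.
M: inherits non-unit rules of {M, N} → NjM | SSM | ee | ej | j.
N: inherits non-unit rules of {N} → SSM | ej | j.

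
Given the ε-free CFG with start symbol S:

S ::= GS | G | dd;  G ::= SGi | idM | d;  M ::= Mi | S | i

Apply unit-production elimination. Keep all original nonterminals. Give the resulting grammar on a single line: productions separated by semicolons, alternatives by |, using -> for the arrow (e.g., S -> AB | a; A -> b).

S -> d | GS | dd | SGi | idM; G -> d | SGi | idM; M -> d | i | GS | Mi | dd | SGi | idM

Unit productions: M->S, S->G.
Unit pairs (A ⇒* B via units): (M,G), (M,S), (S,G).
S: inherits non-unit rules of {G, S} → GS | SGi | d | dd | idM.
G: inherits non-unit rules of {G} → SGi | d | idM.
M: inherits non-unit rules of {G, M, S} → GS | Mi | SGi | d | dd | i | idM.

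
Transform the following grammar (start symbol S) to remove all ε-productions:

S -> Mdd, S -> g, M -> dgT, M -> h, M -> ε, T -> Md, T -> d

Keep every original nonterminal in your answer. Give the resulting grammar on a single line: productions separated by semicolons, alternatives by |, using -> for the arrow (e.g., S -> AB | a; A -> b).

S -> g | dd | Mdd; M -> h | dgT; T -> d | Md

Nullable set: {M}.
S -> Mdd: M nullable, giving Mdd | dd.
Drop M -> ε.
T -> Md: M nullable, giving Md | d.
Unchanged (no nullable symbols): S -> g; M -> dgT; M -> h; T -> d.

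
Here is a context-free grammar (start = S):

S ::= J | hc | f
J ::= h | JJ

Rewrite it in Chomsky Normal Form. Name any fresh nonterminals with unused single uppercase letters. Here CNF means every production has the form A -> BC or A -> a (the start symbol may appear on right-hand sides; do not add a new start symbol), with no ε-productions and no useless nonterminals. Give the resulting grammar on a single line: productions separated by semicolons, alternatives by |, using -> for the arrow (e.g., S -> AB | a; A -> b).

S -> f | h | AB | JJ; A -> h; B -> c; J -> h | JJ

No ε-productions.
After unit-elimination: S -> f | h | JJ | hc; J -> h | JJ.
TERM: introduce B -> c, A -> h and substitute in every rule of length ≥2.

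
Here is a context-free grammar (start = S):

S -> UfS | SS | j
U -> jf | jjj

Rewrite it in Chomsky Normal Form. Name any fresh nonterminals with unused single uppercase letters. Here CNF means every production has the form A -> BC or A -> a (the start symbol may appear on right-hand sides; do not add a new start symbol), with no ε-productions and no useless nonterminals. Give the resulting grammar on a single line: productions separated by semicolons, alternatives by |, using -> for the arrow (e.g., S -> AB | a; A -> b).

S -> j | SS | UC; A -> f; B -> j; C -> AS; D -> BB; U -> BA | BD

No ε-productions.
No unit productions to eliminate.
TERM: introduce A -> f, B -> j and substitute in every rule of length ≥2.
BIN: S -> UAS becomes S -> UC, C -> AS; U -> BBB becomes U -> BD, D -> BB.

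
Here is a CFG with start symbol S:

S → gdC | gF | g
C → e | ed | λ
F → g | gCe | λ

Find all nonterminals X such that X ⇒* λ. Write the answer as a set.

{C, F}

Directly nullable (have an ε-rule): {C, F}.
Not nullable: S — each has a terminal in every rule's right-hand side or depends on a non-nullable symbol.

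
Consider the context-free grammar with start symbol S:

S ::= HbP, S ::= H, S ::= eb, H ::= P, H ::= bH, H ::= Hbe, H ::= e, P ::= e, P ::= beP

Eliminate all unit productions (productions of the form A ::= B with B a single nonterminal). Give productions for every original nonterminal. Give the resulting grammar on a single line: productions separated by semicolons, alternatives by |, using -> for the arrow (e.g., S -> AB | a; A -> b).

S -> e | bH | eb | HbP | Hbe | beP; H -> e | bH | Hbe | beP; P -> e | beP

Unit productions: H->P, S->H.
Unit pairs (A ⇒* B via units): (H,P), (S,H), (S,P).
S: inherits non-unit rules of {H, P, S} → HbP | Hbe | bH | beP | e | eb.
H: inherits non-unit rules of {H, P} → Hbe | bH | beP | e.
P: inherits non-unit rules of {P} → beP | e.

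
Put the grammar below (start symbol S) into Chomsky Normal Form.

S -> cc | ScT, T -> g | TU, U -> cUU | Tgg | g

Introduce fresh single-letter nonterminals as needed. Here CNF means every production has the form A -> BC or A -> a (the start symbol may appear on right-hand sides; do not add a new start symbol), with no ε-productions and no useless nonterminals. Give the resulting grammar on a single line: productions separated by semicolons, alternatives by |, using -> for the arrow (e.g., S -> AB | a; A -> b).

S -> AA | SC; A -> c; B -> g; C -> AT; D -> UU; E -> BB; T -> g | TU; U -> g | AD | TE

No ε-productions.
No unit productions to eliminate.
TERM: introduce A -> c, B -> g and substitute in every rule of length ≥2.
BIN: S -> SAT becomes S -> SC, C -> AT; U -> AUU becomes U -> AD, D -> UU; U -> TBB becomes U -> TE, E -> BB.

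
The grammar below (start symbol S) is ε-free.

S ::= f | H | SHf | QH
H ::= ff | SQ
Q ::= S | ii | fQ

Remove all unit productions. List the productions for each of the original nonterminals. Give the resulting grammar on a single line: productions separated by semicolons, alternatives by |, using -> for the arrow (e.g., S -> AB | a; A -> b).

Unit productions: Q->S, S->H.
Unit pairs (A ⇒* B via units): (Q,H), (Q,S), (S,H).
S: inherits non-unit rules of {H, S} → QH | SHf | SQ | f | ff.
H: inherits non-unit rules of {H} → SQ | ff.
Q: inherits non-unit rules of {H, Q, S} → QH | SHf | SQ | f | fQ | ff | ii.

S -> f | QH | SQ | ff | SHf; H -> SQ | ff; Q -> f | QH | SQ | fQ | ff | ii | SHf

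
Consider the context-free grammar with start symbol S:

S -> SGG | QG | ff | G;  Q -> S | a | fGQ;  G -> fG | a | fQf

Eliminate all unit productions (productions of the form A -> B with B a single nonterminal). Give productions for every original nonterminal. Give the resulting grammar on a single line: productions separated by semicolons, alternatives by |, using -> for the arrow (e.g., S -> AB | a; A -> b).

S -> a | QG | fG | ff | SGG | fQf; G -> a | fG | fQf; Q -> a | QG | fG | ff | SGG | fGQ | fQf

Unit productions: Q->S, S->G.
Unit pairs (A ⇒* B via units): (Q,G), (Q,S), (S,G).
S: inherits non-unit rules of {G, S} → QG | SGG | a | fG | fQf | ff.
G: inherits non-unit rules of {G} → a | fG | fQf.
Q: inherits non-unit rules of {G, Q, S} → QG | SGG | a | fG | fGQ | fQf | ff.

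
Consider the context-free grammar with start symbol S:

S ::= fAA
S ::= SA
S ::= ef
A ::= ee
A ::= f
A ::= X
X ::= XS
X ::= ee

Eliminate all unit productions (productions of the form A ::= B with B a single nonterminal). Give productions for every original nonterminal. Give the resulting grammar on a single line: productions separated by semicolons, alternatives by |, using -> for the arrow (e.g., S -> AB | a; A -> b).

S -> SA | ef | fAA; A -> f | XS | ee; X -> XS | ee

Unit productions: A->X.
Unit pairs (A ⇒* B via units): (A,X).
S: inherits non-unit rules of {S} → SA | ef | fAA.
A: inherits non-unit rules of {A, X} → XS | ee | f.
X: inherits non-unit rules of {X} → XS | ee.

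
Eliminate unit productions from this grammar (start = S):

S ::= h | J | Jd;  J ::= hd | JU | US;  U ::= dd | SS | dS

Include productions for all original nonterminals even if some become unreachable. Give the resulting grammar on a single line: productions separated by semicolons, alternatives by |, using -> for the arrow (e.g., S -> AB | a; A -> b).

Unit productions: S->J.
Unit pairs (A ⇒* B via units): (S,J).
S: inherits non-unit rules of {J, S} → JU | Jd | US | h | hd.
J: inherits non-unit rules of {J} → JU | US | hd.
U: inherits non-unit rules of {U} → SS | dS | dd.

S -> h | JU | Jd | US | hd; J -> JU | US | hd; U -> SS | dS | dd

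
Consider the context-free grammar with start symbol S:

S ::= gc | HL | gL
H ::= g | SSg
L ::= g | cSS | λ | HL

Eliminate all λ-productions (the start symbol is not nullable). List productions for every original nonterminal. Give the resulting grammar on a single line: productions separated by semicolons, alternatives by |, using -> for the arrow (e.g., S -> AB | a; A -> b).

Nullable set: {L}.
S -> HL: L nullable, giving H | HL.
S -> gL: L nullable, giving g | gL.
Drop L -> λ.
L -> HL: L nullable, giving H | HL.
Unchanged (no nullable symbols): S -> gc; H -> SSg; H -> g; L -> cSS; L -> g.

S -> H | g | HL | gL | gc; H -> g | SSg; L -> H | g | HL | cSS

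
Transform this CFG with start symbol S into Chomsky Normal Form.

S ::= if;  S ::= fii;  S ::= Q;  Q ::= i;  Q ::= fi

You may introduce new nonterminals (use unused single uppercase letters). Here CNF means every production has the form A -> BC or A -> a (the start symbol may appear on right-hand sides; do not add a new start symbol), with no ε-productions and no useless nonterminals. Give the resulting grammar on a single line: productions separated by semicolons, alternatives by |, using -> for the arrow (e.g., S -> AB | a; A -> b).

S -> i | AB | AC | BA; A -> f; B -> i; C -> BB

No ε-productions.
After unit-elimination: S -> i | fi | if | fii; Q -> i | fi.
TERM: introduce A -> f, B -> i and substitute in every rule of length ≥2.
BIN: S -> ABB becomes S -> AC, C -> BB.
Drop unreachable/unproductive: Q.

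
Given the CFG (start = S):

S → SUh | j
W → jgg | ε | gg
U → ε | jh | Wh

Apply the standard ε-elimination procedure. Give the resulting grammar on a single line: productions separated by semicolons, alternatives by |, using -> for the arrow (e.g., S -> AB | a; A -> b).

Nullable set: {U, W}.
S -> SUh: U nullable, giving SUh | Sh.
Drop U -> ε.
U -> Wh: W nullable, giving Wh | h.
Drop W -> ε.
Unchanged (no nullable symbols): S -> j; U -> jh; W -> gg; W -> jgg.

S -> j | Sh | SUh; U -> h | Wh | jh; W -> gg | jgg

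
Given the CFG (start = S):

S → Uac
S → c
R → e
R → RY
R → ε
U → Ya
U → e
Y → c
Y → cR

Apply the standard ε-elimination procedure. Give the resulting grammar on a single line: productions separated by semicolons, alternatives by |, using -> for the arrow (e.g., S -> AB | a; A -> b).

S -> c | Uac; R -> Y | e | RY; U -> e | Ya; Y -> c | cR

Nullable set: {R}.
Drop R -> ε.
R -> RY: R nullable, giving RY | Y.
Y -> cR: R nullable, giving c | cR.
Unchanged (no nullable symbols): S -> Uac; S -> c; R -> e; U -> Ya; U -> e; Y -> c.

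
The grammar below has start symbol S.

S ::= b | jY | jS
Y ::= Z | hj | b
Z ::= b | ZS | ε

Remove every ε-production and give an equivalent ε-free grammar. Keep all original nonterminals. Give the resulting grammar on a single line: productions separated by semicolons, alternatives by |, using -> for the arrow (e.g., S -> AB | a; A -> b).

S -> b | j | jS | jY; Y -> Z | b | hj; Z -> S | b | ZS

Nullable set: {Y, Z}.
S -> jY: Y nullable, giving j | jY.
Y -> Z: Z nullable, giving Z.
Drop Z -> ε.
Z -> ZS: Z nullable, giving S | ZS.
Unchanged (no nullable symbols): S -> b; S -> jS; Y -> b; Y -> hj; Z -> b.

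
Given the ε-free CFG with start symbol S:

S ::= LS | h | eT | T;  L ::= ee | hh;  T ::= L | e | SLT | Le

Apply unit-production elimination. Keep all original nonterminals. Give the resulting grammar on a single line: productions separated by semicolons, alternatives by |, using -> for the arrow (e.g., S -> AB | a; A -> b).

Unit productions: S->T, T->L.
Unit pairs (A ⇒* B via units): (S,L), (S,T), (T,L).
S: inherits non-unit rules of {L, S, T} → LS | Le | SLT | e | eT | ee | h | hh.
L: inherits non-unit rules of {L} → ee | hh.
T: inherits non-unit rules of {L, T} → Le | SLT | e | ee | hh.

S -> e | h | LS | Le | eT | ee | hh | SLT; L -> ee | hh; T -> e | Le | ee | hh | SLT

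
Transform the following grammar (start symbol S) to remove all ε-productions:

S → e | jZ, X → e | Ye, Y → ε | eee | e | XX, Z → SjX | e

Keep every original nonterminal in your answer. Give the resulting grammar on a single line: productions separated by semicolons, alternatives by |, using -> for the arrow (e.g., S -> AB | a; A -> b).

S -> e | jZ; X -> e | Ye; Y -> e | XX | eee; Z -> e | SjX

Nullable set: {Y}.
X -> Ye: Y nullable, giving Ye | e.
Drop Y -> ε.
Unchanged (no nullable symbols): S -> e; S -> jZ; X -> e; Y -> XX; Y -> e; Y -> eee; Z -> SjX; Z -> e.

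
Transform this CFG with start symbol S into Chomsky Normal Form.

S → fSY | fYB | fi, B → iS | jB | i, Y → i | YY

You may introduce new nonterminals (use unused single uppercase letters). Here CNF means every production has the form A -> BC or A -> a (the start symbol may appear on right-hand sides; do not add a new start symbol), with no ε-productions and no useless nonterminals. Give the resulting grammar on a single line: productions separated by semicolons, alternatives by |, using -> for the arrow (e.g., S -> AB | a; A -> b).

S -> DA | DE | DF; A -> i; B -> i | AS | CB; C -> j; D -> f; E -> SY; F -> YB; Y -> i | YY

No ε-productions.
No unit productions to eliminate.
TERM: introduce D -> f, A -> i, C -> j and substitute in every rule of length ≥2.
BIN: S -> DSY becomes S -> DE, E -> SY; S -> DYB becomes S -> DF, F -> YB.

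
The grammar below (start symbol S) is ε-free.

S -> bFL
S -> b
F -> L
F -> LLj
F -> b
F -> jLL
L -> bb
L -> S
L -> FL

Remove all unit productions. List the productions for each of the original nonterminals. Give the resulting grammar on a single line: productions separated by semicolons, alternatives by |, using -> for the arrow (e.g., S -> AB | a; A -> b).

Unit productions: F->L, L->S.
Unit pairs (A ⇒* B via units): (F,L), (F,S), (L,S).
S: inherits non-unit rules of {S} → b | bFL.
F: inherits non-unit rules of {F, L, S} → FL | LLj | b | bFL | bb | jLL.
L: inherits non-unit rules of {L, S} → FL | b | bFL | bb.

S -> b | bFL; F -> b | FL | bb | LLj | bFL | jLL; L -> b | FL | bb | bFL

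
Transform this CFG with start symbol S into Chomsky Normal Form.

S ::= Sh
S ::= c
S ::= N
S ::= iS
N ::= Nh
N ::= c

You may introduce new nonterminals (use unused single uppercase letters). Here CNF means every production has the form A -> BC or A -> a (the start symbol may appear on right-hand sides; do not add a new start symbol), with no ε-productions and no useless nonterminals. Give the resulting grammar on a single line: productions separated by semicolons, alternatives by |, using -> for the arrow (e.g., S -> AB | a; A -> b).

S -> c | BS | NA | SA; A -> h; B -> i; N -> c | NA

No ε-productions.
After unit-elimination: S -> c | Nh | Sh | iS; N -> c | Nh.
TERM: introduce A -> h, B -> i and substitute in every rule of length ≥2.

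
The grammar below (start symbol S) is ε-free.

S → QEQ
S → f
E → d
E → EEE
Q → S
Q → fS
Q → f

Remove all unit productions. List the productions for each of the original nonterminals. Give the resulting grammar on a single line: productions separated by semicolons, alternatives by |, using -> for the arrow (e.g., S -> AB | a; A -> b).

Unit productions: Q->S.
Unit pairs (A ⇒* B via units): (Q,S).
S: inherits non-unit rules of {S} → QEQ | f.
E: inherits non-unit rules of {E} → EEE | d.
Q: inherits non-unit rules of {Q, S} → QEQ | f | fS.

S -> f | QEQ; E -> d | EEE; Q -> f | fS | QEQ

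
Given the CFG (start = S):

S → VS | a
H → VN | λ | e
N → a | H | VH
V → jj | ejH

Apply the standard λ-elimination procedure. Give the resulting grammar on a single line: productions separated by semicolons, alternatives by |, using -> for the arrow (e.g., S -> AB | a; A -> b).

S -> a | VS; H -> V | e | VN; N -> H | V | a | VH; V -> ej | jj | ejH

Nullable set: {H, N}.
Drop H -> λ.
H -> VN: N nullable, giving V | VN.
N -> H: H nullable, giving H.
N -> VH: H nullable, giving V | VH.
V -> ejH: H nullable, giving ej | ejH.
Unchanged (no nullable symbols): S -> VS; S -> a; H -> e; N -> a; V -> jj.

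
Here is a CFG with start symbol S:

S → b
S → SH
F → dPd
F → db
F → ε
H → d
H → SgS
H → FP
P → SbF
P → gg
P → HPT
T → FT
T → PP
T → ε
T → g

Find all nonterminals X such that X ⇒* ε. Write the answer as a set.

{F, T}

Directly nullable (have an ε-rule): {F, T}.
Not nullable: H, P, S — each has a terminal in every rule's right-hand side or depends on a non-nullable symbol.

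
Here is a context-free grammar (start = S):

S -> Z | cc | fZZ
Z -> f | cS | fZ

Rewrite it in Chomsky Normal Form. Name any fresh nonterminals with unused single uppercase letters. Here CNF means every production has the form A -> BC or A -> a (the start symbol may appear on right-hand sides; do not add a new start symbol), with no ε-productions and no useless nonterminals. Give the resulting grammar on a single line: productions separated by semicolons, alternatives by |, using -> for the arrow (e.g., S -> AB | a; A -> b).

S -> f | AA | AS | BC | BZ; A -> c; B -> f; C -> ZZ; Z -> f | AS | BZ

No ε-productions.
After unit-elimination: S -> f | cS | cc | fZ | fZZ; Z -> f | cS | fZ.
TERM: introduce A -> c, B -> f and substitute in every rule of length ≥2.
BIN: S -> BZZ becomes S -> BC, C -> ZZ.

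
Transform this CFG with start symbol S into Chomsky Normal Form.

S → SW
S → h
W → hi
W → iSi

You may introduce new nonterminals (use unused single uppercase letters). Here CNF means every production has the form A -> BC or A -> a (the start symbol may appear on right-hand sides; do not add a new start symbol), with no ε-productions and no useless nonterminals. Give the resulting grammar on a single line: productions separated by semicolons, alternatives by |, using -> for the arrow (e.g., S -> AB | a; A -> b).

S -> h | SW; A -> h; B -> i; C -> SB; W -> AB | BC

No ε-productions.
No unit productions to eliminate.
TERM: introduce A -> h, B -> i and substitute in every rule of length ≥2.
BIN: W -> BSB becomes W -> BC, C -> SB.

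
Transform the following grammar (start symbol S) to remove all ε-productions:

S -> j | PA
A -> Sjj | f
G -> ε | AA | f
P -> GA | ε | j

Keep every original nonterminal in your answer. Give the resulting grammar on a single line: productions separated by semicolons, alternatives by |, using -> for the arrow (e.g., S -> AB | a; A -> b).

S -> A | j | PA; A -> f | Sjj; G -> f | AA; P -> A | j | GA

Nullable set: {G, P}.
S -> PA: P nullable, giving A | PA.
Drop G -> ε.
Drop P -> ε.
P -> GA: G nullable, giving A | GA.
Unchanged (no nullable symbols): S -> j; A -> Sjj; A -> f; G -> AA; G -> f; P -> j.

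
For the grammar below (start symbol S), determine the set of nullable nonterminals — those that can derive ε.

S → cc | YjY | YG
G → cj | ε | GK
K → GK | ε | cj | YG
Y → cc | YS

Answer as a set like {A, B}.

Directly nullable (have an ε-rule): {G, K}.
Not nullable: S, Y — each has a terminal in every rule's right-hand side or depends on a non-nullable symbol.

{G, K}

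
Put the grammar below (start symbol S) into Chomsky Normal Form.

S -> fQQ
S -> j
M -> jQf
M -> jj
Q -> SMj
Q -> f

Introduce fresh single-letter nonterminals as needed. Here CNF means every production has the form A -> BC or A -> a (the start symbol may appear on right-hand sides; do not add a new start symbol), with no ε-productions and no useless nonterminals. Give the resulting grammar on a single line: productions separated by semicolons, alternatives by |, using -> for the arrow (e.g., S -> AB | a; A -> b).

No ε-productions.
No unit productions to eliminate.
TERM: introduce B -> f, A -> j and substitute in every rule of length ≥2.
BIN: M -> AQB becomes M -> AC, C -> QB; Q -> SMA becomes Q -> SD, D -> MA; S -> BQQ becomes S -> BE, E -> QQ.

S -> j | BE; A -> j; B -> f; C -> QB; D -> MA; E -> QQ; M -> AA | AC; Q -> f | SD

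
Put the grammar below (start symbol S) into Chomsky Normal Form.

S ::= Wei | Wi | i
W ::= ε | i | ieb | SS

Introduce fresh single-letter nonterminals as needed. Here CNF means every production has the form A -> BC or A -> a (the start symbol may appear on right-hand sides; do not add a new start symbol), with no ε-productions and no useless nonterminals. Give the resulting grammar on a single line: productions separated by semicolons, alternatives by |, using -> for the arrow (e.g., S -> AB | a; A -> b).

Nullable: {W}; after ε-elimination: S -> i | Wi | ei | Wei; W -> i | SS | ieb.
No unit productions to eliminate.
TERM: introduce C -> b, A -> e, B -> i and substitute in every rule of length ≥2.
BIN: S -> WAB becomes S -> WD, D -> AB; W -> BAC becomes W -> BE, E -> AC.

S -> i | AB | WB | WD; A -> e; B -> i; C -> b; D -> AB; E -> AC; W -> i | BE | SS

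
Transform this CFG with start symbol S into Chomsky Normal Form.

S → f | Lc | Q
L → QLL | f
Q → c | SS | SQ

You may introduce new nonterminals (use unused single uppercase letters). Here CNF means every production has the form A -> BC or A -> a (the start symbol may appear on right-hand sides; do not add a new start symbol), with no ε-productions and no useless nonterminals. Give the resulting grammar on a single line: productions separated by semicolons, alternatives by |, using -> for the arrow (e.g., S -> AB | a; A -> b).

No ε-productions.
After unit-elimination: S -> c | f | Lc | SQ | SS; L -> f | QLL; Q -> c | SQ | SS.
TERM: introduce A -> c and substitute in every rule of length ≥2.
BIN: L -> QLL becomes L -> QB, B -> LL.

S -> c | f | LA | SQ | SS; A -> c; B -> LL; L -> f | QB; Q -> c | SQ | SS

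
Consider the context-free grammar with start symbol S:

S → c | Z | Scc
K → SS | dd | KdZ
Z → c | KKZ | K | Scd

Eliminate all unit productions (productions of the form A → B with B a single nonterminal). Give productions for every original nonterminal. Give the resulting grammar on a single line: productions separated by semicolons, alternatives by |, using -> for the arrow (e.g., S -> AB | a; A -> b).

Unit productions: S->Z, Z->K.
Unit pairs (A ⇒* B via units): (S,K), (S,Z), (Z,K).
S: inherits non-unit rules of {K, S, Z} → KKZ | KdZ | SS | Scc | Scd | c | dd.
K: inherits non-unit rules of {K} → KdZ | SS | dd.
Z: inherits non-unit rules of {K, Z} → KKZ | KdZ | SS | Scd | c | dd.

S -> c | SS | dd | KKZ | KdZ | Scc | Scd; K -> SS | dd | KdZ; Z -> c | SS | dd | KKZ | KdZ | Scd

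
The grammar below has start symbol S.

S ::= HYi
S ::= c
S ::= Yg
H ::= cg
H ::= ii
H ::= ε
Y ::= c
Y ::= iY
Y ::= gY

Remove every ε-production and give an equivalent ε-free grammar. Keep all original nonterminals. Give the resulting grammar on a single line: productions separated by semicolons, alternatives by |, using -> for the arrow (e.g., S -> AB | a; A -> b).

Nullable set: {H}.
S -> HYi: H nullable, giving HYi | Yi.
Drop H -> ε.
Unchanged (no nullable symbols): S -> Yg; S -> c; H -> cg; H -> ii; Y -> c; Y -> gY; Y -> iY.

S -> c | Yg | Yi | HYi; H -> cg | ii; Y -> c | gY | iY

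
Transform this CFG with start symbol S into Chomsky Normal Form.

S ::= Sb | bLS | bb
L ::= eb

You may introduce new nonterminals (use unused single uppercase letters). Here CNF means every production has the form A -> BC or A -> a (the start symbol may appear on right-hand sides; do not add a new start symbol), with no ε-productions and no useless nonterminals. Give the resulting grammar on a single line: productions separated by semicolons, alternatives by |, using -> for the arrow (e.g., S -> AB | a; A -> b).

No ε-productions.
No unit productions to eliminate.
TERM: introduce B -> b, A -> e and substitute in every rule of length ≥2.
BIN: S -> BLS becomes S -> BC, C -> LS.

S -> BB | BC | SB; A -> e; B -> b; C -> LS; L -> AB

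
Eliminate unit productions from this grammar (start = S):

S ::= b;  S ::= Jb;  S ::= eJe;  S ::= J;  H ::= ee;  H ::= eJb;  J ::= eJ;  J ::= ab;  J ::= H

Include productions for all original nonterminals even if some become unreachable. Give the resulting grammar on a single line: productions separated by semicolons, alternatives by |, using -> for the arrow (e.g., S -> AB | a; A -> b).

S -> b | Jb | ab | eJ | ee | eJb | eJe; H -> ee | eJb; J -> ab | eJ | ee | eJb

Unit productions: J->H, S->J.
Unit pairs (A ⇒* B via units): (J,H), (S,H), (S,J).
S: inherits non-unit rules of {H, J, S} → Jb | ab | b | eJ | eJb | eJe | ee.
H: inherits non-unit rules of {H} → eJb | ee.
J: inherits non-unit rules of {H, J} → ab | eJ | eJb | ee.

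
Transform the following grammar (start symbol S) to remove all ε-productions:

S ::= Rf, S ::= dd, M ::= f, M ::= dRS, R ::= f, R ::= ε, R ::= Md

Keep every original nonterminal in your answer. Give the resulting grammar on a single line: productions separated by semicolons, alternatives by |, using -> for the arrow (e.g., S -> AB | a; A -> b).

S -> f | Rf | dd; M -> f | dS | dRS; R -> f | Md

Nullable set: {R}.
S -> Rf: R nullable, giving Rf | f.
M -> dRS: R nullable, giving dRS | dS.
Drop R -> ε.
Unchanged (no nullable symbols): S -> dd; M -> f; R -> Md; R -> f.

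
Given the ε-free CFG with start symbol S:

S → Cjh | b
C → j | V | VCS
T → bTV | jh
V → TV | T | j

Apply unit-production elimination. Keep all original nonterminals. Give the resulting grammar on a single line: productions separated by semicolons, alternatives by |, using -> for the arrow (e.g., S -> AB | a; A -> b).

S -> b | Cjh; C -> j | TV | jh | VCS | bTV; T -> jh | bTV; V -> j | TV | jh | bTV

Unit productions: C->V, V->T.
Unit pairs (A ⇒* B via units): (C,T), (C,V), (V,T).
S: inherits non-unit rules of {S} → Cjh | b.
C: inherits non-unit rules of {C, T, V} → TV | VCS | bTV | j | jh.
T: inherits non-unit rules of {T} → bTV | jh.
V: inherits non-unit rules of {T, V} → TV | bTV | j | jh.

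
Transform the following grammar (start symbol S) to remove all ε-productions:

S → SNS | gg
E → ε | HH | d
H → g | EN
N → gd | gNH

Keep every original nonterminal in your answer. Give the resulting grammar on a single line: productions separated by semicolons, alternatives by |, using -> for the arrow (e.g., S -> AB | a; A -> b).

S -> gg | SNS; E -> d | HH; H -> N | g | EN; N -> gd | gNH

Nullable set: {E}.
Drop E -> ε.
H -> EN: E nullable, giving EN | N.
Unchanged (no nullable symbols): S -> SNS; S -> gg; E -> HH; E -> d; H -> g; N -> gNH; N -> gd.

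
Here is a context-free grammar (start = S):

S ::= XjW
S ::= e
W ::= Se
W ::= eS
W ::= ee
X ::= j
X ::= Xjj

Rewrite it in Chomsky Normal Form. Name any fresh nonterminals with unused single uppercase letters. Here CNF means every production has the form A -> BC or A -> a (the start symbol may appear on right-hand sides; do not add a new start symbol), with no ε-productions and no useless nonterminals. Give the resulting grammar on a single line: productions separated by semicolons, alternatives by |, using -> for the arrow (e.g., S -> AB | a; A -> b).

S -> e | XC; A -> j; B -> e; C -> AW; D -> AA; W -> BB | BS | SB; X -> j | XD

No ε-productions.
No unit productions to eliminate.
TERM: introduce B -> e, A -> j and substitute in every rule of length ≥2.
BIN: S -> XAW becomes S -> XC, C -> AW; X -> XAA becomes X -> XD, D -> AA.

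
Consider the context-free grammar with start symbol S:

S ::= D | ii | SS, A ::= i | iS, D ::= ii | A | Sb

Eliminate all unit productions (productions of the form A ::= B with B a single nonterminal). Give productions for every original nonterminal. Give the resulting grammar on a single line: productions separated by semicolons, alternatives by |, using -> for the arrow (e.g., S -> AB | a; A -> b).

Unit productions: D->A, S->D.
Unit pairs (A ⇒* B via units): (D,A), (S,A), (S,D).
S: inherits non-unit rules of {A, D, S} → SS | Sb | i | iS | ii.
A: inherits non-unit rules of {A} → i | iS.
D: inherits non-unit rules of {A, D} → Sb | i | iS | ii.

S -> i | SS | Sb | iS | ii; A -> i | iS; D -> i | Sb | iS | ii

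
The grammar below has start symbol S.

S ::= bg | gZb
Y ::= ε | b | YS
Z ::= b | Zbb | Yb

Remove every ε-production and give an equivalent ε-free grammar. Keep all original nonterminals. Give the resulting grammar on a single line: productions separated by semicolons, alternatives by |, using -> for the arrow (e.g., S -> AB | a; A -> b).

S -> bg | gZb; Y -> S | b | YS; Z -> b | Yb | Zbb

Nullable set: {Y}.
Drop Y -> ε.
Y -> YS: Y nullable, giving S | YS.
Z -> Yb: Y nullable, giving Yb | b.
Unchanged (no nullable symbols): S -> bg; S -> gZb; Y -> b; Z -> Zbb; Z -> b.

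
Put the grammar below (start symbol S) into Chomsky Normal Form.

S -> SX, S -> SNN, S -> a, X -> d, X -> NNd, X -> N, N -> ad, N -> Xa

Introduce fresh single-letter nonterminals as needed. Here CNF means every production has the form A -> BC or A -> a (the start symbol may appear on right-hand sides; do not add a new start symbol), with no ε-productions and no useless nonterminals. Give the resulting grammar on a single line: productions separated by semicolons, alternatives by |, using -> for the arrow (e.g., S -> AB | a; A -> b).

S -> a | SC | SX; A -> a; B -> d; C -> NN; D -> NB; N -> AB | XA; X -> d | AB | ND | XA

No ε-productions.
After unit-elimination: S -> a | SX | SNN; N -> Xa | ad; X -> d | Xa | ad | NNd.
TERM: introduce A -> a, B -> d and substitute in every rule of length ≥2.
BIN: S -> SNN becomes S -> SC, C -> NN; X -> NNB becomes X -> ND, D -> NB.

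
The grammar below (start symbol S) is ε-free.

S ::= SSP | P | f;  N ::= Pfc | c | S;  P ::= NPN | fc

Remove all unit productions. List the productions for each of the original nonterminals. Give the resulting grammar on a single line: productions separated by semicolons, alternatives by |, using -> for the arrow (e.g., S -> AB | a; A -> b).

S -> f | fc | NPN | SSP; N -> c | f | fc | NPN | Pfc | SSP; P -> fc | NPN

Unit productions: N->S, S->P.
Unit pairs (A ⇒* B via units): (N,P), (N,S), (S,P).
S: inherits non-unit rules of {P, S} → NPN | SSP | f | fc.
N: inherits non-unit rules of {N, P, S} → NPN | Pfc | SSP | c | f | fc.
P: inherits non-unit rules of {P} → NPN | fc.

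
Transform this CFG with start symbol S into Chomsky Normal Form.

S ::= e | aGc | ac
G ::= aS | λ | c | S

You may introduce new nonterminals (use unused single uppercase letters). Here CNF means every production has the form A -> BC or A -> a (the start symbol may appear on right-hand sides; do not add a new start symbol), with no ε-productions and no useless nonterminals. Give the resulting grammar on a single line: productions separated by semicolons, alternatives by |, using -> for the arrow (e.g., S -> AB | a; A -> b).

Nullable: {G}; after ε-elimination: S -> e | ac | aGc; G -> S | c | aS.
After unit-elimination: S -> e | ac | aGc; G -> c | e | aS | ac | aGc.
TERM: introduce A -> a, B -> c and substitute in every rule of length ≥2.
BIN: G -> AGB becomes G -> AC, C -> GB; S -> AGB becomes S -> AD, D -> GB.

S -> e | AB | AD; A -> a; B -> c; C -> GB; D -> GB; G -> c | e | AB | AC | AS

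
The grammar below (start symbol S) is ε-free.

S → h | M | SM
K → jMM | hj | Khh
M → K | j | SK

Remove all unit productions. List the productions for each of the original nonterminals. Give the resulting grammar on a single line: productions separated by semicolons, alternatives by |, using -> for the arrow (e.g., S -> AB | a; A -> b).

Unit productions: M->K, S->M.
Unit pairs (A ⇒* B via units): (M,K), (S,K), (S,M).
S: inherits non-unit rules of {K, M, S} → Khh | SK | SM | h | hj | j | jMM.
K: inherits non-unit rules of {K} → Khh | hj | jMM.
M: inherits non-unit rules of {K, M} → Khh | SK | hj | j | jMM.

S -> h | j | SK | SM | hj | Khh | jMM; K -> hj | Khh | jMM; M -> j | SK | hj | Khh | jMM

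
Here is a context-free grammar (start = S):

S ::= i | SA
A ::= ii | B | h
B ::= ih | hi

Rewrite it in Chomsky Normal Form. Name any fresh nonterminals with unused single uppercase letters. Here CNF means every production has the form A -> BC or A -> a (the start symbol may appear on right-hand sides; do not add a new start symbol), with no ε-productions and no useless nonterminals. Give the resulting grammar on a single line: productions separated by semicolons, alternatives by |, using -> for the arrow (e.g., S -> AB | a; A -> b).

No ε-productions.
After unit-elimination: S -> i | SA; A -> h | hi | ih | ii; B -> hi | ih.
TERM: introduce C -> h, D -> i and substitute in every rule of length ≥2.
Drop unreachable/unproductive: B.

S -> i | SA; A -> h | CD | DC | DD; C -> h; D -> i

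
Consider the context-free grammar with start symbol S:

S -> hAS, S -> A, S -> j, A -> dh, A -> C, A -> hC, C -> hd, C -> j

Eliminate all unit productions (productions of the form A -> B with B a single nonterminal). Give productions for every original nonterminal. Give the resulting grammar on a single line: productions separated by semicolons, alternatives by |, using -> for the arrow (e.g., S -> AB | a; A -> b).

S -> j | dh | hC | hd | hAS; A -> j | dh | hC | hd; C -> j | hd

Unit productions: A->C, S->A.
Unit pairs (A ⇒* B via units): (A,C), (S,A), (S,C).
S: inherits non-unit rules of {A, C, S} → dh | hAS | hC | hd | j.
A: inherits non-unit rules of {A, C} → dh | hC | hd | j.
C: inherits non-unit rules of {C} → hd | j.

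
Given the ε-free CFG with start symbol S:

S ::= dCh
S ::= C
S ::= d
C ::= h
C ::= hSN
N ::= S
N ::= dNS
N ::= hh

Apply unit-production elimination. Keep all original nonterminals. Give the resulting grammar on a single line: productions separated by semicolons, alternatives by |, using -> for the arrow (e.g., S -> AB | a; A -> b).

Unit productions: N->S, S->C.
Unit pairs (A ⇒* B via units): (N,C), (N,S), (S,C).
S: inherits non-unit rules of {C, S} → d | dCh | h | hSN.
C: inherits non-unit rules of {C} → h | hSN.
N: inherits non-unit rules of {C, N, S} → d | dCh | dNS | h | hSN | hh.

S -> d | h | dCh | hSN; C -> h | hSN; N -> d | h | hh | dCh | dNS | hSN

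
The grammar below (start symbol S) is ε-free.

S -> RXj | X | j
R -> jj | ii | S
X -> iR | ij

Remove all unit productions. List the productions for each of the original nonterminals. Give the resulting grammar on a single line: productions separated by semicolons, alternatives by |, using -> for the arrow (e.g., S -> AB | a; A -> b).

S -> j | iR | ij | RXj; R -> j | iR | ii | ij | jj | RXj; X -> iR | ij

Unit productions: R->S, S->X.
Unit pairs (A ⇒* B via units): (R,S), (R,X), (S,X).
S: inherits non-unit rules of {S, X} → RXj | iR | ij | j.
R: inherits non-unit rules of {R, S, X} → RXj | iR | ii | ij | j | jj.
X: inherits non-unit rules of {X} → iR | ij.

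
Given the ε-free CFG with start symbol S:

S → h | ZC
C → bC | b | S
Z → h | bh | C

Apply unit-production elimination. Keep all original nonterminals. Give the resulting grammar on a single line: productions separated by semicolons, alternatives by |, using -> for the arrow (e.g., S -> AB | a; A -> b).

S -> h | ZC; C -> b | h | ZC | bC; Z -> b | h | ZC | bC | bh

Unit productions: C->S, Z->C.
Unit pairs (A ⇒* B via units): (C,S), (Z,C), (Z,S).
S: inherits non-unit rules of {S} → ZC | h.
C: inherits non-unit rules of {C, S} → ZC | b | bC | h.
Z: inherits non-unit rules of {C, S, Z} → ZC | b | bC | bh | h.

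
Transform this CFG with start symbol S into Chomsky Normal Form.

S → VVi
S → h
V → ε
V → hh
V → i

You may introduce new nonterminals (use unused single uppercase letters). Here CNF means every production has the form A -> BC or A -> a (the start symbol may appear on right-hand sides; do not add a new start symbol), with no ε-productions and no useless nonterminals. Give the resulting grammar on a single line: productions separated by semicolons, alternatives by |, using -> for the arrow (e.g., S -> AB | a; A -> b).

Nullable: {V}; after ε-elimination: S -> h | i | Vi | VVi; V -> i | hh.
No unit productions to eliminate.
TERM: introduce B -> h, A -> i and substitute in every rule of length ≥2.
BIN: S -> VVA becomes S -> VC, C -> VA.

S -> h | i | VA | VC; A -> i; B -> h; C -> VA; V -> i | BB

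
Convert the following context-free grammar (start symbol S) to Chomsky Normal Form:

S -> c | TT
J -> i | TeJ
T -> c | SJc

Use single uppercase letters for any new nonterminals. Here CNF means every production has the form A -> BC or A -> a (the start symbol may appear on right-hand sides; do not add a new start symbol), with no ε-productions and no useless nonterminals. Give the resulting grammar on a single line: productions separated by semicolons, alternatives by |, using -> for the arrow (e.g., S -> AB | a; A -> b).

S -> c | TT; A -> e; B -> c; C -> AJ; D -> JB; J -> i | TC; T -> c | SD

No ε-productions.
No unit productions to eliminate.
TERM: introduce B -> c, A -> e and substitute in every rule of length ≥2.
BIN: J -> TAJ becomes J -> TC, C -> AJ; T -> SJB becomes T -> SD, D -> JB.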